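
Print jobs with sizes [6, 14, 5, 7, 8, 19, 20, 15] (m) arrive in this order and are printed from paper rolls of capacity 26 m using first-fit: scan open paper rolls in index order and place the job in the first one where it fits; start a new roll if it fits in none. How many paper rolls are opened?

  6 → roll 1 (new)  [load 6/26]
  14 → roll 1  [load 20/26]
  5 → roll 1  [load 25/26]
  7 → roll 2 (new)  [load 7/26]
  8 → roll 2  [load 15/26]
  19 → roll 3 (new)  [load 19/26]
  20 → roll 4 (new)  [load 20/26]
  15 → roll 5 (new)  [load 15/26]
5 paper rolls opened.

5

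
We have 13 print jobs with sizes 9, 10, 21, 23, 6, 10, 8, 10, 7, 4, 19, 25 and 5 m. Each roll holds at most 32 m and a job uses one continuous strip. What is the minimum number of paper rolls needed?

Total = 25 + 23 + 21 + 19 + 10 + 10 + 10 + 9 + 8 + 7 + 6 + 5 + 4 = 157 m.
Lower bound: ⌈157/32⌉ = 5 paper rolls.
A packing using 5 paper rolls:
  roll 1: 25 + 7 = 32
  roll 2: 23 + 9 = 32
  roll 3: 21 + 10 = 31
  roll 4: 19 + 8 + 5 = 32
  roll 5: 10 + 10 + 6 + 4 = 30
This matches the lower bound, so 5 is optimal.

5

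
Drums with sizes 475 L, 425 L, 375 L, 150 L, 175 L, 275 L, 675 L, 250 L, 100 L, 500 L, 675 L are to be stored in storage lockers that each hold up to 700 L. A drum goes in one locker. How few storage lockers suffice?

Total = 675 + 675 + 500 + 475 + 425 + 375 + 275 + 250 + 175 + 150 + 100 = 4075 L.
Lower bound: ⌈4075/700⌉ = 6 storage lockers.
A packing using 7 storage lockers:
  locker 1: 675 = 675
  locker 2: 675 = 675
  locker 3: 500 + 175 = 675
  locker 4: 475 + 150 = 625
  locker 5: 425 + 275 = 700
  locker 6: 375 + 250 = 625
  locker 7: 100 = 100
No arrangement into 6 storage lockers stays within capacity, so 7 is optimal.

7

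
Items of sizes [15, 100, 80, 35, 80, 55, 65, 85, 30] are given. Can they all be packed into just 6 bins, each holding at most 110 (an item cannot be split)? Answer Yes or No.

Yes

A valid assignment using 6 bins:
  bin 1: 100 = 100
  bin 2: 85 + 15 = 100
  bin 3: 80 + 30 = 110
  bin 4: 80 = 80
  bin 5: 65 + 35 = 100
  bin 6: 55 = 55
Every load is within 110, so 6 bins suffice.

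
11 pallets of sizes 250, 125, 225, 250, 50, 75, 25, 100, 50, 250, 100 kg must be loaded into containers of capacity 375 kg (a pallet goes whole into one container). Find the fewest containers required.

4

Total = 250 + 250 + 250 + 225 + 125 + 100 + 100 + 75 + 50 + 50 + 25 = 1500 kg.
Lower bound: ⌈1500/375⌉ = 4 containers.
A packing using 4 containers:
  container 1: 250 + 125 = 375
  container 2: 250 + 100 + 25 = 375
  container 3: 250 + 75 + 50 = 375
  container 4: 225 + 100 + 50 = 375
This matches the lower bound, so 4 is optimal.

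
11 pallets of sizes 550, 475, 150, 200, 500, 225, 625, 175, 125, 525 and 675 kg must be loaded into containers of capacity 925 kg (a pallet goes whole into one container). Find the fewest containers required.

Total = 675 + 625 + 550 + 525 + 500 + 475 + 225 + 200 + 175 + 150 + 125 = 4225 kg.
Lower bound: ⌈4225/925⌉ = 5 containers.
Also, 6 pallets each exceed 925/2 kg, and no two of those can share a container, so at least 6 containers are needed.
A packing using 6 containers:
  container 1: 675 + 225 = 900
  container 2: 625 + 200 = 825
  container 3: 550 + 175 + 150 = 875
  container 4: 525 + 125 = 650
  container 5: 500 = 500
  container 6: 475 = 475
This matches the lower bound, so 6 is optimal.

6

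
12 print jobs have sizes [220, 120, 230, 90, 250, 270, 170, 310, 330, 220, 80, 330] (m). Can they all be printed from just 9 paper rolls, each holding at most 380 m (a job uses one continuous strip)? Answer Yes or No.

Yes

A valid assignment using 9 paper rolls:
  roll 1: 330 = 330
  roll 2: 330 = 330
  roll 3: 310 = 310
  roll 4: 270 + 90 = 360
  roll 5: 250 + 120 = 370
  roll 6: 230 + 80 = 310
  roll 7: 220 = 220
  roll 8: 220 = 220
  roll 9: 170 = 170
Every load is within 380 m, so 9 paper rolls suffice.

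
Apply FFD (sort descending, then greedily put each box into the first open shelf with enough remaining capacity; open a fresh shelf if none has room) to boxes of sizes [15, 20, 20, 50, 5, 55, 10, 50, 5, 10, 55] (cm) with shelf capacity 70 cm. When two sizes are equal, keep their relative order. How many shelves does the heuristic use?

Sorted descending: 55, 55, 50, 50, 20, 20, 15, 10, 10, 5, 5.
  55 → shelf 1 (new)  [load 55/70]
  55 → shelf 2 (new)  [load 55/70]
  50 → shelf 3 (new)  [load 50/70]
  50 → shelf 4 (new)  [load 50/70]
  20 → shelf 3  [load 70/70]
  20 → shelf 4  [load 70/70]
  15 → shelf 1  [load 70/70]
  10 → shelf 2  [load 65/70]
  10 → shelf 5 (new)  [load 10/70]
  5 → shelf 2  [load 70/70]
  5 → shelf 5  [load 15/70]
5 shelves opened.

5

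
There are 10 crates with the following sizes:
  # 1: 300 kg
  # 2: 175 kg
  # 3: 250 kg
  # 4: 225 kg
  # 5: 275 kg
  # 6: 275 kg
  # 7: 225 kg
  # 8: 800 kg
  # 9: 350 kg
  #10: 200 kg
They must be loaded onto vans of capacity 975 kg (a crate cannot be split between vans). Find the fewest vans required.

Total = 800 + 350 + 300 + 275 + 275 + 250 + 225 + 225 + 200 + 175 = 3075 kg.
Lower bound: ⌈3075/975⌉ = 4 vans.
A packing using 4 vans:
  van 1: 800 + 175 = 975
  van 2: 350 + 300 + 275 = 925
  van 3: 275 + 250 + 225 + 225 = 975
  van 4: 200 = 200
This matches the lower bound, so 4 is optimal.

4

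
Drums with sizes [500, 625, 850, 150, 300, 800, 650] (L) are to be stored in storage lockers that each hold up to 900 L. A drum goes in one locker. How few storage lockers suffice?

Total = 850 + 800 + 650 + 625 + 500 + 300 + 150 = 3875 L.
Lower bound: ⌈3875/900⌉ = 5 storage lockers.
A packing using 5 storage lockers:
  locker 1: 850 = 850
  locker 2: 800 = 800
  locker 3: 650 + 150 = 800
  locker 4: 625 = 625
  locker 5: 500 + 300 = 800
This matches the lower bound, so 5 is optimal.

5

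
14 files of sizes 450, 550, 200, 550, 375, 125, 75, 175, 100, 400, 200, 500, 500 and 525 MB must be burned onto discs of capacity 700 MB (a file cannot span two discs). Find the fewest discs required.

8

Total = 550 + 550 + 525 + 500 + 500 + 450 + 400 + 375 + 200 + 200 + 175 + 125 + 100 + 75 = 4725 MB.
Lower bound: ⌈4725/700⌉ = 7 discs.
Also, 8 files each exceed 350 MB, and no two of those can share a disc, so at least 8 discs are needed.
A packing using 8 discs:
  disc 1: 550 + 125 = 675
  disc 2: 550 + 100 = 650
  disc 3: 525 + 175 = 700
  disc 4: 500 + 200 = 700
  disc 5: 500 + 200 = 700
  disc 6: 450 + 75 = 525
  disc 7: 400 = 400
  disc 8: 375 = 375
This matches the lower bound, so 8 is optimal.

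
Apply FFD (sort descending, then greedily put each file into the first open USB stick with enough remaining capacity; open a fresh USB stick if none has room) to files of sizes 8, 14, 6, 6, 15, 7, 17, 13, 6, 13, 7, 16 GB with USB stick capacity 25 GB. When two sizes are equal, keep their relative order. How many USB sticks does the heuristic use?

Sorted descending: 17, 16, 15, 14, 13, 13, 8, 7, 7, 6, 6, 6.
  17 → USB stick 1 (new)  [load 17/25]
  16 → USB stick 2 (new)  [load 16/25]
  15 → USB stick 3 (new)  [load 15/25]
  14 → USB stick 4 (new)  [load 14/25]
  13 → USB stick 5 (new)  [load 13/25]
  13 → USB stick 6 (new)  [load 13/25]
  8 → USB stick 1  [load 25/25]
  7 → USB stick 2  [load 23/25]
  7 → USB stick 3  [load 22/25]
  6 → USB stick 4  [load 20/25]
  6 → USB stick 5  [load 19/25]
  6 → USB stick 5  [load 25/25]
6 USB sticks opened.

6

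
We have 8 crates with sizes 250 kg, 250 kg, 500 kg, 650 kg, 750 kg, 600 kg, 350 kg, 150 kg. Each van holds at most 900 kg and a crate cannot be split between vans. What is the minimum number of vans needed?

4

Total = 750 + 650 + 600 + 500 + 350 + 250 + 250 + 150 = 3500 kg.
Lower bound: ⌈3500/900⌉ = 4 vans.
A packing using 4 vans:
  van 1: 750 + 150 = 900
  van 2: 650 + 250 = 900
  van 3: 600 + 250 = 850
  van 4: 500 + 350 = 850
This matches the lower bound, so 4 is optimal.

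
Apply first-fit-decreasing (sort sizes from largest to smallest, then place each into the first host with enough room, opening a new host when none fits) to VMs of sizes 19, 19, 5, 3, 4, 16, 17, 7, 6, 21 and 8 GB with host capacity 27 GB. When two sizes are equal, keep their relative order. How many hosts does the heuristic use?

5

Sorted descending: 21, 19, 19, 17, 16, 8, 7, 6, 5, 4, 3.
  21 → host 1 (new)  [load 21/27]
  19 → host 2 (new)  [load 19/27]
  19 → host 3 (new)  [load 19/27]
  17 → host 4 (new)  [load 17/27]
  16 → host 5 (new)  [load 16/27]
  8 → host 2  [load 27/27]
  7 → host 3  [load 26/27]
  6 → host 1  [load 27/27]
  5 → host 4  [load 22/27]
  4 → host 4  [load 26/27]
  3 → host 5  [load 19/27]
5 hosts opened.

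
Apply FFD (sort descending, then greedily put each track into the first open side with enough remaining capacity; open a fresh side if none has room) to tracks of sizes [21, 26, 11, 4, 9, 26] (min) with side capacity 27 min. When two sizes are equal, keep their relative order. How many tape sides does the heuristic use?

Sorted descending: 26, 26, 21, 11, 9, 4.
  26 → side 1 (new)  [load 26/27]
  26 → side 2 (new)  [load 26/27]
  21 → side 3 (new)  [load 21/27]
  11 → side 4 (new)  [load 11/27]
  9 → side 4  [load 20/27]
  4 → side 3  [load 25/27]
4 tape sides opened.

4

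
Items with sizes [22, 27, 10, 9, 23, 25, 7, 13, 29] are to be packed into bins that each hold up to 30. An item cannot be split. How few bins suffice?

7

Total = 29 + 27 + 25 + 23 + 22 + 13 + 10 + 9 + 7 = 165.
Lower bound: ⌈165/30⌉ = 6 bins.
A packing using 7 bins:
  bin 1: 29 = 29
  bin 2: 27 = 27
  bin 3: 25 = 25
  bin 4: 23 + 7 = 30
  bin 5: 22 = 22
  bin 6: 13 + 10 = 23
  bin 7: 9 = 9
No arrangement into 6 bins stays within capacity, so 7 is optimal.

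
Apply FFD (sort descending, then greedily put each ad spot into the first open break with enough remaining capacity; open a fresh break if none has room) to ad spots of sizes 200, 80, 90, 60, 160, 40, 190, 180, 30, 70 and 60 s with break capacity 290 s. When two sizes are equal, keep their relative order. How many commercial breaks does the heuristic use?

5

Sorted descending: 200, 190, 180, 160, 90, 80, 70, 60, 60, 40, 30.
  200 → break 1 (new)  [load 200/290]
  190 → break 2 (new)  [load 190/290]
  180 → break 3 (new)  [load 180/290]
  160 → break 4 (new)  [load 160/290]
  90 → break 1  [load 290/290]
  80 → break 2  [load 270/290]
  70 → break 3  [load 250/290]
  60 → break 4  [load 220/290]
  60 → break 4  [load 280/290]
  40 → break 3  [load 290/290]
  30 → break 5 (new)  [load 30/290]
5 commercial breaks opened.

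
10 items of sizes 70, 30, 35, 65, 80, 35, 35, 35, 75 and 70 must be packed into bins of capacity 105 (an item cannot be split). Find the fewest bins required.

Total = 80 + 75 + 70 + 70 + 65 + 35 + 35 + 35 + 35 + 30 = 530.
Lower bound: ⌈530/105⌉ = 6 bins.
A packing using 6 bins:
  bin 1: 80 = 80
  bin 2: 75 + 30 = 105
  bin 3: 70 + 35 = 105
  bin 4: 70 + 35 = 105
  bin 5: 65 + 35 = 100
  bin 6: 35 = 35
This matches the lower bound, so 6 is optimal.

6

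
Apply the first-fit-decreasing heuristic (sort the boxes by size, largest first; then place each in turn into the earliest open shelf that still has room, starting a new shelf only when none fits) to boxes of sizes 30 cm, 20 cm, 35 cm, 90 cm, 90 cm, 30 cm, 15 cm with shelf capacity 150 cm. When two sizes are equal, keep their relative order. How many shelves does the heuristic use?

Sorted descending: 90, 90, 35, 30, 30, 20, 15.
  90 → shelf 1 (new)  [load 90/150]
  90 → shelf 2 (new)  [load 90/150]
  35 → shelf 1  [load 125/150]
  30 → shelf 2  [load 120/150]
  30 → shelf 2  [load 150/150]
  20 → shelf 1  [load 145/150]
  15 → shelf 3 (new)  [load 15/150]
3 shelves opened.

3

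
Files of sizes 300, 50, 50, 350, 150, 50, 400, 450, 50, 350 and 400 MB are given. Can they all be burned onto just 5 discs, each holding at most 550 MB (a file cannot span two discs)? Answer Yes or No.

No

Total = 2600 MB; ⌈2600/550⌉ = 5.
6 files each exceed half the capacity and cannot share a disc, forcing at least 6 discs.
At least 6 discs are required, but only 5 are allowed.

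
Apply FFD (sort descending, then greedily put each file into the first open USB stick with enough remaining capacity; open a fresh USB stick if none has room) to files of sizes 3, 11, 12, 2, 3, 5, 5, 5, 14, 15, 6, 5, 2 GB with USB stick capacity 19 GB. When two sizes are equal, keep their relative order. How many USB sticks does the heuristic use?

Sorted descending: 15, 14, 12, 11, 6, 5, 5, 5, 5, 3, 3, 2, 2.
  15 → USB stick 1 (new)  [load 15/19]
  14 → USB stick 2 (new)  [load 14/19]
  12 → USB stick 3 (new)  [load 12/19]
  11 → USB stick 4 (new)  [load 11/19]
  6 → USB stick 3  [load 18/19]
  5 → USB stick 2  [load 19/19]
  5 → USB stick 4  [load 16/19]
  5 → USB stick 5 (new)  [load 5/19]
  5 → USB stick 5  [load 10/19]
  3 → USB stick 1  [load 18/19]
  3 → USB stick 4  [load 19/19]
  2 → USB stick 5  [load 12/19]
  2 → USB stick 5  [load 14/19]
5 USB sticks opened.

5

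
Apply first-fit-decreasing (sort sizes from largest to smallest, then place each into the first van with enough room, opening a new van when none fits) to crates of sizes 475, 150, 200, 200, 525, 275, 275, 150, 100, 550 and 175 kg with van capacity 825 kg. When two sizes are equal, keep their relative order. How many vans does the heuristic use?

4

Sorted descending: 550, 525, 475, 275, 275, 200, 200, 175, 150, 150, 100.
  550 → van 1 (new)  [load 550/825]
  525 → van 2 (new)  [load 525/825]
  475 → van 3 (new)  [load 475/825]
  275 → van 1  [load 825/825]
  275 → van 2  [load 800/825]
  200 → van 3  [load 675/825]
  200 → van 4 (new)  [load 200/825]
  175 → van 4  [load 375/825]
  150 → van 3  [load 825/825]
  150 → van 4  [load 525/825]
  100 → van 4  [load 625/825]
4 vans opened.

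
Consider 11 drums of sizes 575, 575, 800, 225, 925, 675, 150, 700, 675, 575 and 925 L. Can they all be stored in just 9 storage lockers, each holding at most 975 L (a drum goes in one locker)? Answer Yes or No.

A valid assignment using 9 storage lockers:
  locker 1: 925 = 925
  locker 2: 925 = 925
  locker 3: 800 + 150 = 950
  locker 4: 700 + 225 = 925
  locker 5: 675 = 675
  locker 6: 675 = 675
  locker 7: 575 = 575
  locker 8: 575 = 575
  locker 9: 575 = 575
Every load is within 975 L, so 9 storage lockers suffice.

Yes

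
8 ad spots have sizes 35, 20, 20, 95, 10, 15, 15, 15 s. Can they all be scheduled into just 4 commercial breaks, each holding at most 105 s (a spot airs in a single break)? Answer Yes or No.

Yes

A valid assignment using 3 commercial breaks:
  break 1: 95 + 10 = 105
  break 2: 35 + 20 + 20 + 15 + 15 = 105
  break 3: 15 = 15
That uses only 3 ≤ 4, so 4 commercial breaks are enough.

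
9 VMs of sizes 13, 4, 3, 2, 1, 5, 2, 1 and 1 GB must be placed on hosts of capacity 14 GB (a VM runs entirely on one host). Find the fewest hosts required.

Total = 13 + 5 + 4 + 3 + 2 + 2 + 1 + 1 + 1 = 32 GB.
Lower bound: ⌈32/14⌉ = 3 hosts.
A packing using 3 hosts:
  host 1: 13 + 1 = 14
  host 2: 5 + 4 + 3 + 2 = 14
  host 3: 2 + 1 + 1 = 4
This matches the lower bound, so 3 is optimal.

3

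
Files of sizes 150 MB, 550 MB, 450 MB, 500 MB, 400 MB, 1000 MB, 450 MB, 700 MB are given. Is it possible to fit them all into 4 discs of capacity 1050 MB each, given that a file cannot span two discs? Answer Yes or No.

No

Total = 4200 MB; ⌈4200/1050⌉ = 4.
The bound of 4 does not rule out 4, but exhaustive search shows no assignment into 4 discs of capacity 1050 MB exists — the minimum is 5.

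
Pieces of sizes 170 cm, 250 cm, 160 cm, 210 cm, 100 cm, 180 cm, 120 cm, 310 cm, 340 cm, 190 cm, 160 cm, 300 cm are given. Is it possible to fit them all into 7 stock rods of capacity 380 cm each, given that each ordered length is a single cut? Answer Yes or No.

No

Total = 2490 cm; ⌈2490/380⌉ = 7.
The bound of 7 does not rule out 7, but exhaustive search shows no assignment into 7 stock rods of capacity 380 cm exists — the minimum is 8.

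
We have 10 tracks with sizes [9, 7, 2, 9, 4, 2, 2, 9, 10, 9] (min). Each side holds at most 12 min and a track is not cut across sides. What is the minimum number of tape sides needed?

Total = 10 + 9 + 9 + 9 + 9 + 7 + 4 + 2 + 2 + 2 = 63 min.
Lower bound: ⌈63/12⌉ = 6 tape sides.
A packing using 6 tape sides:
  side 1: 10 + 2 = 12
  side 2: 9 + 2 = 11
  side 3: 9 + 2 = 11
  side 4: 9 = 9
  side 5: 9 = 9
  side 6: 7 + 4 = 11
This matches the lower bound, so 6 is optimal.

6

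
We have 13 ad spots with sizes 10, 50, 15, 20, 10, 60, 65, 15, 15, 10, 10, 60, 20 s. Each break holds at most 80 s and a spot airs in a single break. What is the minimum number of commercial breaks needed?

5

Total = 65 + 60 + 60 + 50 + 20 + 20 + 15 + 15 + 15 + 10 + 10 + 10 + 10 = 360 s.
Lower bound: ⌈360/80⌉ = 5 commercial breaks.
A packing using 5 commercial breaks:
  break 1: 65 + 15 = 80
  break 2: 60 + 20 = 80
  break 3: 60 + 20 = 80
  break 4: 50 + 15 + 15 = 80
  break 5: 10 + 10 + 10 + 10 = 40
This matches the lower bound, so 5 is optimal.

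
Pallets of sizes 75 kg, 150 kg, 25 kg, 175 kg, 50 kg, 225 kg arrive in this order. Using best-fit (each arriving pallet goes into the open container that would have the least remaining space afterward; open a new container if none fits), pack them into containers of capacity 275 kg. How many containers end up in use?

3

  75 → container 1 (new)  [load 75/275]
  150 → container 1  [load 225/275]
  25 → container 1  [load 250/275]
  175 → container 2 (new)  [load 175/275]
  50 → container 2  [load 225/275]
  225 → container 3 (new)  [load 225/275]
3 containers opened.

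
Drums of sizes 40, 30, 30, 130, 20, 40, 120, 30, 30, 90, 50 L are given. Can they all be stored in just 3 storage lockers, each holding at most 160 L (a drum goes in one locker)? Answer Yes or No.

Total = 610 L; ⌈610/160⌉ = 4.
At least 4 storage lockers are required, but only 3 are allowed.

No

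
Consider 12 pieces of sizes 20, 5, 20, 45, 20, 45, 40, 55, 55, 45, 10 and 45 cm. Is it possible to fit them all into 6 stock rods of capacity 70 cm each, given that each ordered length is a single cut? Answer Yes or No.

Total = 405 cm; ⌈405/70⌉ = 6.
7 pieces each exceed half the capacity and cannot share a stock rod, forcing at least 7 stock rods.
At least 7 stock rods are required, but only 6 are allowed.

No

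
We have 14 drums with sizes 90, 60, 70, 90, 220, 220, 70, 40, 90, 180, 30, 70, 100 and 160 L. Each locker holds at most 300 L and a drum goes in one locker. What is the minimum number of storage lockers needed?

6

Total = 220 + 220 + 180 + 160 + 100 + 90 + 90 + 90 + 70 + 70 + 70 + 60 + 40 + 30 = 1490 L.
Lower bound: ⌈1490/300⌉ = 5 storage lockers.
A packing using 6 storage lockers:
  locker 1: 220 + 70 = 290
  locker 2: 220 + 70 = 290
  locker 3: 180 + 100 = 280
  locker 4: 160 + 90 + 40 = 290
  locker 5: 90 + 90 + 70 + 30 = 280
  locker 6: 60 = 60
No arrangement into 5 storage lockers stays within capacity, so 6 is optimal.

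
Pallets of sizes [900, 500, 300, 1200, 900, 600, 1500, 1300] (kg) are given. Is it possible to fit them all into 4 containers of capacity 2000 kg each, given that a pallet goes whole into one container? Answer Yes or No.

A valid assignment using 4 containers:
  container 1: 1500 + 500 = 2000
  container 2: 1300 + 600 = 1900
  container 3: 1200 + 300 = 1500
  container 4: 900 + 900 = 1800
Every load is within 2000 kg, so 4 containers suffice.

Yes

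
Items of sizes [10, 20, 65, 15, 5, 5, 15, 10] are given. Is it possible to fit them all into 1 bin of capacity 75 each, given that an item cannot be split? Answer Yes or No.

No

Total = 145; ⌈145/75⌉ = 2.
At least 2 bins are required, but only 1 is allowed.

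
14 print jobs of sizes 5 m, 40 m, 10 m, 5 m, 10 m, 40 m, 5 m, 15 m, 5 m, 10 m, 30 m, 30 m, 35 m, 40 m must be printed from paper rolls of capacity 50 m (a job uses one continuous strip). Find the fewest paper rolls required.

6

Total = 40 + 40 + 40 + 35 + 30 + 30 + 15 + 10 + 10 + 10 + 5 + 5 + 5 + 5 = 280 m.
Lower bound: ⌈280/50⌉ = 6 paper rolls.
A packing using 6 paper rolls:
  roll 1: 40 + 10 = 50
  roll 2: 40 + 10 = 50
  roll 3: 40 + 10 = 50
  roll 4: 35 + 15 = 50
  roll 5: 30 + 5 + 5 + 5 + 5 = 50
  roll 6: 30 = 30
This matches the lower bound, so 6 is optimal.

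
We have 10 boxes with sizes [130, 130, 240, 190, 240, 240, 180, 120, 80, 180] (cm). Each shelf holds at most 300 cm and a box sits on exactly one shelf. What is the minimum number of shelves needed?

Total = 240 + 240 + 240 + 190 + 180 + 180 + 130 + 130 + 120 + 80 = 1730 cm.
Lower bound: ⌈1730/300⌉ = 6 shelves.
A packing using 7 shelves:
  shelf 1: 240 = 240
  shelf 2: 240 = 240
  shelf 3: 240 = 240
  shelf 4: 190 + 80 = 270
  shelf 5: 180 + 120 = 300
  shelf 6: 180 = 180
  shelf 7: 130 + 130 = 260
No arrangement into 6 shelves stays within capacity, so 7 is optimal.

7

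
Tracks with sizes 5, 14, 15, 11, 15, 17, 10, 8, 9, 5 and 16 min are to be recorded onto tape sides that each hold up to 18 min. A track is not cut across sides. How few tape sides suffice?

Total = 17 + 16 + 15 + 15 + 14 + 11 + 10 + 9 + 8 + 5 + 5 = 125 min.
Lower bound: ⌈125/18⌉ = 7 tape sides.
A packing using 8 tape sides:
  side 1: 17 = 17
  side 2: 16 = 16
  side 3: 15 = 15
  side 4: 15 = 15
  side 5: 14 = 14
  side 6: 11 + 5 = 16
  side 7: 10 + 8 = 18
  side 8: 9 + 5 = 14
No arrangement into 7 tape sides stays within capacity, so 8 is optimal.

8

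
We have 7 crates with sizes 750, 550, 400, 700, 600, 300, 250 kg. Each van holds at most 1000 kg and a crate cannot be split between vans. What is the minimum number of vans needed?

4

Total = 750 + 700 + 600 + 550 + 400 + 300 + 250 = 3550 kg.
Lower bound: ⌈3550/1000⌉ = 4 vans.
A packing using 4 vans:
  van 1: 750 + 250 = 1000
  van 2: 700 + 300 = 1000
  van 3: 600 + 400 = 1000
  van 4: 550 = 550
This matches the lower bound, so 4 is optimal.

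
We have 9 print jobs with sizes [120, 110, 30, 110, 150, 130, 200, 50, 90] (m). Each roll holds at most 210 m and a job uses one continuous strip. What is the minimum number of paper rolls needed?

Total = 200 + 150 + 130 + 120 + 110 + 110 + 90 + 50 + 30 = 990 m.
Lower bound: ⌈990/210⌉ = 5 paper rolls.
Also, 6 print jobs each exceed 105 m, and no two of those can share a roll, so at least 6 paper rolls are needed.
A packing using 6 paper rolls:
  roll 1: 200 = 200
  roll 2: 150 + 50 = 200
  roll 3: 130 + 30 = 160
  roll 4: 120 + 90 = 210
  roll 5: 110 = 110
  roll 6: 110 = 110
This matches the lower bound, so 6 is optimal.

6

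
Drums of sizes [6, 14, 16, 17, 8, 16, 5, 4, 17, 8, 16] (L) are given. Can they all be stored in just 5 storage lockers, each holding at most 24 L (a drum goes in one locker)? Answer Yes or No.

Total = 127 L; ⌈127/24⌉ = 6.
At least 6 storage lockers are required, but only 5 are allowed.

No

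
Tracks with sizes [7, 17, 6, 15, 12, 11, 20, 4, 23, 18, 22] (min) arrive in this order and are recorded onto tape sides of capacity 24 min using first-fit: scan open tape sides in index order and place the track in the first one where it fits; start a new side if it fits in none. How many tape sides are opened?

  7 → side 1 (new)  [load 7/24]
  17 → side 1  [load 24/24]
  6 → side 2 (new)  [load 6/24]
  15 → side 2  [load 21/24]
  12 → side 3 (new)  [load 12/24]
  11 → side 3  [load 23/24]
  20 → side 4 (new)  [load 20/24]
  4 → side 4  [load 24/24]
  23 → side 5 (new)  [load 23/24]
  18 → side 6 (new)  [load 18/24]
  22 → side 7 (new)  [load 22/24]
7 tape sides opened.

7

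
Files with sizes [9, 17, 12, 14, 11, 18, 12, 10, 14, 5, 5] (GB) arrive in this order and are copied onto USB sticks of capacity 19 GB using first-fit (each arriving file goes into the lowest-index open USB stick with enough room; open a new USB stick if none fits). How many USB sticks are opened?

8

  9 → USB stick 1 (new)  [load 9/19]
  17 → USB stick 2 (new)  [load 17/19]
  12 → USB stick 3 (new)  [load 12/19]
  14 → USB stick 4 (new)  [load 14/19]
  11 → USB stick 5 (new)  [load 11/19]
  18 → USB stick 6 (new)  [load 18/19]
  12 → USB stick 7 (new)  [load 12/19]
  10 → USB stick 1  [load 19/19]
  14 → USB stick 8 (new)  [load 14/19]
  5 → USB stick 3  [load 17/19]
  5 → USB stick 4  [load 19/19]
8 USB sticks opened.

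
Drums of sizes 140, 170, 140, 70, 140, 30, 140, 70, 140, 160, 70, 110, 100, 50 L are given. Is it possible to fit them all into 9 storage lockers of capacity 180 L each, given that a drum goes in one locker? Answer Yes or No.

No

Total = 1530 L; ⌈1530/180⌉ = 9.
The bound of 9 does not rule out 9, but exhaustive search shows no assignment into 9 storage lockers of capacity 180 L exists — the minimum is 10.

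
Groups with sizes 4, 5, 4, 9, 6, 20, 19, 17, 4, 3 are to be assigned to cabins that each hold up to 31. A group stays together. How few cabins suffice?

Total = 20 + 19 + 17 + 9 + 6 + 5 + 4 + 4 + 4 + 3 = 91.
Lower bound: ⌈91/31⌉ = 3 cabins.
A packing using 3 cabins:
  cabin 1: 20 + 9 = 29
  cabin 2: 19 + 5 + 4 + 3 = 31
  cabin 3: 17 + 6 + 4 + 4 = 31
This matches the lower bound, so 3 is optimal.

3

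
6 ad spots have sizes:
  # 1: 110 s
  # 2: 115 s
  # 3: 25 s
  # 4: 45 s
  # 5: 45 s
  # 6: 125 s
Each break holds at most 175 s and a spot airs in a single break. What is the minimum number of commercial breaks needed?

3

Total = 125 + 115 + 110 + 45 + 45 + 25 = 465 s.
Lower bound: ⌈465/175⌉ = 3 commercial breaks.
A packing using 3 commercial breaks:
  break 1: 125 + 45 = 170
  break 2: 115 + 45 = 160
  break 3: 110 + 25 = 135
This matches the lower bound, so 3 is optimal.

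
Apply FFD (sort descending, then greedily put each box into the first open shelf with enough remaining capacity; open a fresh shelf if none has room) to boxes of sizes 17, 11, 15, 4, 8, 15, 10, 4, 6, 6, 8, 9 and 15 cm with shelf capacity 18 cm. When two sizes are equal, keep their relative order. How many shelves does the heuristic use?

Sorted descending: 17, 15, 15, 15, 11, 10, 9, 8, 8, 6, 6, 4, 4.
  17 → shelf 1 (new)  [load 17/18]
  15 → shelf 2 (new)  [load 15/18]
  15 → shelf 3 (new)  [load 15/18]
  15 → shelf 4 (new)  [load 15/18]
  11 → shelf 5 (new)  [load 11/18]
  10 → shelf 6 (new)  [load 10/18]
  9 → shelf 7 (new)  [load 9/18]
  8 → shelf 6  [load 18/18]
  8 → shelf 7  [load 17/18]
  6 → shelf 5  [load 17/18]
  6 → shelf 8 (new)  [load 6/18]
  4 → shelf 8  [load 10/18]
  4 → shelf 8  [load 14/18]
8 shelves opened.

8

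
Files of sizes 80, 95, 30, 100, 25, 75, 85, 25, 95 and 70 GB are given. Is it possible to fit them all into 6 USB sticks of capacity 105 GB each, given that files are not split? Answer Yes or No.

No

Total = 680 GB; ⌈680/105⌉ = 7.
At least 7 USB sticks are required, but only 6 are allowed.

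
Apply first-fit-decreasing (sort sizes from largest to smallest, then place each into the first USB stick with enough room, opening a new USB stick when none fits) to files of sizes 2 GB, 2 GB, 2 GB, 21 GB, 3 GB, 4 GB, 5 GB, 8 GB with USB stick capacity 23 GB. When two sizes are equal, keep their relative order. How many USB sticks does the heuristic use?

Sorted descending: 21, 8, 5, 4, 3, 2, 2, 2.
  21 → USB stick 1 (new)  [load 21/23]
  8 → USB stick 2 (new)  [load 8/23]
  5 → USB stick 2  [load 13/23]
  4 → USB stick 2  [load 17/23]
  3 → USB stick 2  [load 20/23]
  2 → USB stick 1  [load 23/23]
  2 → USB stick 2  [load 22/23]
  2 → USB stick 3 (new)  [load 2/23]
3 USB sticks opened.

3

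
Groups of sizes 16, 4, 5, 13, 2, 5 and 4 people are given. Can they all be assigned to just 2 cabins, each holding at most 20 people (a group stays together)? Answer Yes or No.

Total = 49 people; ⌈49/20⌉ = 3.
At least 3 cabins are required, but only 2 are allowed.

No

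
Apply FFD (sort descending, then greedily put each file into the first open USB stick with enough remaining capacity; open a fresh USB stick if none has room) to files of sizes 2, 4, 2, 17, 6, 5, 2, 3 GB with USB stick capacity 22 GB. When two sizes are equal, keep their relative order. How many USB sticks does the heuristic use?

Sorted descending: 17, 6, 5, 4, 3, 2, 2, 2.
  17 → USB stick 1 (new)  [load 17/22]
  6 → USB stick 2 (new)  [load 6/22]
  5 → USB stick 1  [load 22/22]
  4 → USB stick 2  [load 10/22]
  3 → USB stick 2  [load 13/22]
  2 → USB stick 2  [load 15/22]
  2 → USB stick 2  [load 17/22]
  2 → USB stick 2  [load 19/22]
2 USB sticks opened.

2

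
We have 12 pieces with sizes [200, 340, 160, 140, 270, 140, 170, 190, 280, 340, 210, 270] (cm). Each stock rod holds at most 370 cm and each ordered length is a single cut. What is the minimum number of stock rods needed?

9

Total = 340 + 340 + 280 + 270 + 270 + 210 + 200 + 190 + 170 + 160 + 140 + 140 = 2710 cm.
Lower bound: ⌈2710/370⌉ = 8 stock rods.
A packing using 9 stock rods:
  stock rod 1: 340 = 340
  stock rod 2: 340 = 340
  stock rod 3: 280 = 280
  stock rod 4: 270 = 270
  stock rod 5: 270 = 270
  stock rod 6: 210 + 160 = 370
  stock rod 7: 200 + 170 = 370
  stock rod 8: 190 + 140 = 330
  stock rod 9: 140 = 140
No arrangement into 8 stock rods stays within capacity, so 9 is optimal.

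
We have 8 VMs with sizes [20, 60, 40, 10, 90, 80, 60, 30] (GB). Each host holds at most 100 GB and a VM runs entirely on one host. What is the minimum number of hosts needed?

4

Total = 90 + 80 + 60 + 60 + 40 + 30 + 20 + 10 = 390 GB.
Lower bound: ⌈390/100⌉ = 4 hosts.
A packing using 4 hosts:
  host 1: 90 + 10 = 100
  host 2: 80 + 20 = 100
  host 3: 60 + 40 = 100
  host 4: 60 + 30 = 90
This matches the lower bound, so 4 is optimal.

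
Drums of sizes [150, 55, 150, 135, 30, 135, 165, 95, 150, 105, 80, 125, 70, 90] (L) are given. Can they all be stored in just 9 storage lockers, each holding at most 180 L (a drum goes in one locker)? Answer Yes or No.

Total = 1535 L; ⌈1535/180⌉ = 9.
The bound of 9 does not rule out 9, but exhaustive search shows no assignment into 9 storage lockers of capacity 180 L exists — the minimum is 10.

No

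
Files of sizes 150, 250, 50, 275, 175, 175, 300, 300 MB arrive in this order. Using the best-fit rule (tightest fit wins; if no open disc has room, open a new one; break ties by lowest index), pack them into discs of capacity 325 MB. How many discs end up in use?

  150 → disc 1 (new)  [load 150/325]
  250 → disc 2 (new)  [load 250/325]
  50 → disc 2  [load 300/325]
  275 → disc 3 (new)  [load 275/325]
  175 → disc 1  [load 325/325]
  175 → disc 4 (new)  [load 175/325]
  300 → disc 5 (new)  [load 300/325]
  300 → disc 6 (new)  [load 300/325]
6 discs opened.

6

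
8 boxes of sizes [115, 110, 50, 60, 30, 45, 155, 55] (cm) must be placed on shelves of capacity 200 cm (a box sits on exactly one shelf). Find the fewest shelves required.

Total = 155 + 115 + 110 + 60 + 55 + 50 + 45 + 30 = 620 cm.
Lower bound: ⌈620/200⌉ = 4 shelves.
A packing using 4 shelves:
  shelf 1: 155 + 45 = 200
  shelf 2: 115 + 60 = 175
  shelf 3: 110 + 55 + 30 = 195
  shelf 4: 50 = 50
This matches the lower bound, so 4 is optimal.

4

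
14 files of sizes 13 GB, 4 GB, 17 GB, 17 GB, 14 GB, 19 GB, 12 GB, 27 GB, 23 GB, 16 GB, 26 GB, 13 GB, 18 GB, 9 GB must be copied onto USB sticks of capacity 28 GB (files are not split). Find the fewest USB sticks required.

Total = 27 + 26 + 23 + 19 + 18 + 17 + 17 + 16 + 14 + 13 + 13 + 12 + 9 + 4 = 228 GB.
Lower bound: ⌈228/28⌉ = 9 USB sticks.
A packing using 10 USB sticks:
  USB stick 1: 27 = 27
  USB stick 2: 26 = 26
  USB stick 3: 23 + 4 = 27
  USB stick 4: 19 + 9 = 28
  USB stick 5: 18 = 18
  USB stick 6: 17 = 17
  USB stick 7: 17 = 17
  USB stick 8: 16 + 12 = 28
  USB stick 9: 14 + 13 = 27
  USB stick 10: 13 = 13
No arrangement into 9 USB sticks stays within capacity, so 10 is optimal.

10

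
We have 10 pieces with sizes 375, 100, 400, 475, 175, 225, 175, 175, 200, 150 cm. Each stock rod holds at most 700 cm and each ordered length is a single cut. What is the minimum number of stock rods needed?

Total = 475 + 400 + 375 + 225 + 200 + 175 + 175 + 175 + 150 + 100 = 2450 cm.
Lower bound: ⌈2450/700⌉ = 4 stock rods.
A packing using 4 stock rods:
  stock rod 1: 475 + 225 = 700
  stock rod 2: 400 + 200 + 100 = 700
  stock rod 3: 375 + 175 + 150 = 700
  stock rod 4: 175 + 175 = 350
This matches the lower bound, so 4 is optimal.

4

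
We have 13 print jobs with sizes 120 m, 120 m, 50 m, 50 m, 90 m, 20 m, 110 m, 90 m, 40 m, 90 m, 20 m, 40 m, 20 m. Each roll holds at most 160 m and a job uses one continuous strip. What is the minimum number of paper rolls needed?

Total = 120 + 120 + 110 + 90 + 90 + 90 + 50 + 50 + 40 + 40 + 20 + 20 + 20 = 860 m.
Lower bound: ⌈860/160⌉ = 6 paper rolls.
A packing using 6 paper rolls:
  roll 1: 120 + 40 = 160
  roll 2: 120 + 40 = 160
  roll 3: 110 + 50 = 160
  roll 4: 90 + 50 + 20 = 160
  roll 5: 90 + 20 + 20 = 130
  roll 6: 90 = 90
This matches the lower bound, so 6 is optimal.

6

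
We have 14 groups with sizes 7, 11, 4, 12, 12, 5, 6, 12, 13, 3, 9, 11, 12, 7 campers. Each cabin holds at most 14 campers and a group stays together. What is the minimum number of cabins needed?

10

Total = 13 + 12 + 12 + 12 + 12 + 11 + 11 + 9 + 7 + 7 + 6 + 5 + 4 + 3 = 124 campers.
Lower bound: ⌈124/14⌉ = 9 cabins.
A packing using 10 cabins:
  cabin 1: 13 = 13
  cabin 2: 12 = 12
  cabin 3: 12 = 12
  cabin 4: 12 = 12
  cabin 5: 12 = 12
  cabin 6: 11 + 3 = 14
  cabin 7: 11 = 11
  cabin 8: 9 + 5 = 14
  cabin 9: 7 + 7 = 14
  cabin 10: 6 + 4 = 10
No arrangement into 9 cabins stays within capacity, so 10 is optimal.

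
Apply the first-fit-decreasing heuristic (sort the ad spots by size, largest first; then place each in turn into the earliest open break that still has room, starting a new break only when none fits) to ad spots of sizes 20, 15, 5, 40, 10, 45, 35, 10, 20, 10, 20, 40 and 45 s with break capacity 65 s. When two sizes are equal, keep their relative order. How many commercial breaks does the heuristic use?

5

Sorted descending: 45, 45, 40, 40, 35, 20, 20, 20, 15, 10, 10, 10, 5.
  45 → break 1 (new)  [load 45/65]
  45 → break 2 (new)  [load 45/65]
  40 → break 3 (new)  [load 40/65]
  40 → break 4 (new)  [load 40/65]
  35 → break 5 (new)  [load 35/65]
  20 → break 1  [load 65/65]
  20 → break 2  [load 65/65]
  20 → break 3  [load 60/65]
  15 → break 4  [load 55/65]
  10 → break 4  [load 65/65]
  10 → break 5  [load 45/65]
  10 → break 5  [load 55/65]
  5 → break 3  [load 65/65]
5 commercial breaks opened.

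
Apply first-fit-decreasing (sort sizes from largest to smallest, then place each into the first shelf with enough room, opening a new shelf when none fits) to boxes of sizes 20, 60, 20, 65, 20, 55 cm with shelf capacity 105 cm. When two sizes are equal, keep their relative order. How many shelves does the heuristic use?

Sorted descending: 65, 60, 55, 20, 20, 20.
  65 → shelf 1 (new)  [load 65/105]
  60 → shelf 2 (new)  [load 60/105]
  55 → shelf 3 (new)  [load 55/105]
  20 → shelf 1  [load 85/105]
  20 → shelf 1  [load 105/105]
  20 → shelf 2  [load 80/105]
3 shelves opened.

3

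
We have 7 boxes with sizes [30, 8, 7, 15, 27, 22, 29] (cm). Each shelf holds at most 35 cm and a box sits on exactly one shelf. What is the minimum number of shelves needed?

Total = 30 + 29 + 27 + 22 + 15 + 8 + 7 = 138 cm.
Lower bound: ⌈138/35⌉ = 4 shelves.
A packing using 5 shelves:
  shelf 1: 30 = 30
  shelf 2: 29 = 29
  shelf 3: 27 + 8 = 35
  shelf 4: 22 + 7 = 29
  shelf 5: 15 = 15
No arrangement into 4 shelves stays within capacity, so 5 is optimal.

5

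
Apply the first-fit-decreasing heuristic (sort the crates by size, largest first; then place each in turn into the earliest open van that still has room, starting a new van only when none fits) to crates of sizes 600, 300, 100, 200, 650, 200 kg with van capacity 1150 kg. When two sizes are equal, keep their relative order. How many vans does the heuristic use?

Sorted descending: 650, 600, 300, 200, 200, 100.
  650 → van 1 (new)  [load 650/1150]
  600 → van 2 (new)  [load 600/1150]
  300 → van 1  [load 950/1150]
  200 → van 1  [load 1150/1150]
  200 → van 2  [load 800/1150]
  100 → van 2  [load 900/1150]
2 vans opened.

2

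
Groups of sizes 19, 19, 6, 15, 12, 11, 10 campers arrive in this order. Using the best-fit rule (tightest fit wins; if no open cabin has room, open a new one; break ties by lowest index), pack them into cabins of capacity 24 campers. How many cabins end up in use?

  19 → cabin 1 (new)  [load 19/24]
  19 → cabin 2 (new)  [load 19/24]
  6 → cabin 3 (new)  [load 6/24]
  15 → cabin 3  [load 21/24]
  12 → cabin 4 (new)  [load 12/24]
  11 → cabin 4  [load 23/24]
  10 → cabin 5 (new)  [load 10/24]
5 cabins opened.

5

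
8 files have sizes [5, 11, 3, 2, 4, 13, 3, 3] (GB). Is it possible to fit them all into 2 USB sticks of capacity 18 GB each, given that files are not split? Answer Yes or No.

No

Total = 44 GB; ⌈44/18⌉ = 3.
At least 3 USB sticks are required, but only 2 are allowed.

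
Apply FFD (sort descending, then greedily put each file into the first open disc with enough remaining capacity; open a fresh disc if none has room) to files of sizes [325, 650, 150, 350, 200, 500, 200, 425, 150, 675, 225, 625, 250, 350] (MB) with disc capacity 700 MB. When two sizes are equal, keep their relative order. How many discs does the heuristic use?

Sorted descending: 675, 650, 625, 500, 425, 350, 350, 325, 250, 225, 200, 200, 150, 150.
  675 → disc 1 (new)  [load 675/700]
  650 → disc 2 (new)  [load 650/700]
  625 → disc 3 (new)  [load 625/700]
  500 → disc 4 (new)  [load 500/700]
  425 → disc 5 (new)  [load 425/700]
  350 → disc 6 (new)  [load 350/700]
  350 → disc 6  [load 700/700]
  325 → disc 7 (new)  [load 325/700]
  250 → disc 5  [load 675/700]
  225 → disc 7  [load 550/700]
  200 → disc 4  [load 700/700]
  200 → disc 8 (new)  [load 200/700]
  150 → disc 7  [load 700/700]
  150 → disc 8  [load 350/700]
8 discs opened.

8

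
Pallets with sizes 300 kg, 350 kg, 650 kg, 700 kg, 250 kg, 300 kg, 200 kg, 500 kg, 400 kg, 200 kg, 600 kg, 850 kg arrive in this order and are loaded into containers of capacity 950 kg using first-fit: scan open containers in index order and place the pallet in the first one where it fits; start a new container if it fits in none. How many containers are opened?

6

  300 → container 1 (new)  [load 300/950]
  350 → container 1  [load 650/950]
  650 → container 2 (new)  [load 650/950]
  700 → container 3 (new)  [load 700/950]
  250 → container 1  [load 900/950]
  300 → container 2  [load 950/950]
  200 → container 3  [load 900/950]
  500 → container 4 (new)  [load 500/950]
  400 → container 4  [load 900/950]
  200 → container 5 (new)  [load 200/950]
  600 → container 5  [load 800/950]
  850 → container 6 (new)  [load 850/950]
6 containers opened.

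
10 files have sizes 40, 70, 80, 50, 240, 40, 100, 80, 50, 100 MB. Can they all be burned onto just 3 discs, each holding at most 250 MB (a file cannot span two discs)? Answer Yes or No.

No

Total = 850 MB; ⌈850/250⌉ = 4.
At least 4 discs are required, but only 3 are allowed.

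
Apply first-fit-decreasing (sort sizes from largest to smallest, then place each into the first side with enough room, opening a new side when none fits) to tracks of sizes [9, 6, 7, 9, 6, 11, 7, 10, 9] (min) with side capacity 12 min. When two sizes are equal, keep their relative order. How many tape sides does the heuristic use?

8

Sorted descending: 11, 10, 9, 9, 9, 7, 7, 6, 6.
  11 → side 1 (new)  [load 11/12]
  10 → side 2 (new)  [load 10/12]
  9 → side 3 (new)  [load 9/12]
  9 → side 4 (new)  [load 9/12]
  9 → side 5 (new)  [load 9/12]
  7 → side 6 (new)  [load 7/12]
  7 → side 7 (new)  [load 7/12]
  6 → side 8 (new)  [load 6/12]
  6 → side 8  [load 12/12]
8 tape sides opened.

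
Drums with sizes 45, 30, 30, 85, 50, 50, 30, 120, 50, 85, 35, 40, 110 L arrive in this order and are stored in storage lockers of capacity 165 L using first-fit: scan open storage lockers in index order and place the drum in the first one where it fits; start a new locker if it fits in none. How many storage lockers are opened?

5

  45 → locker 1 (new)  [load 45/165]
  30 → locker 1  [load 75/165]
  30 → locker 1  [load 105/165]
  85 → locker 2 (new)  [load 85/165]
  50 → locker 1  [load 155/165]
  50 → locker 2  [load 135/165]
  30 → locker 2  [load 165/165]
  120 → locker 3 (new)  [load 120/165]
  50 → locker 4 (new)  [load 50/165]
  85 → locker 4  [load 135/165]
  35 → locker 3  [load 155/165]
  40 → locker 5 (new)  [load 40/165]
  110 → locker 5  [load 150/165]
5 storage lockers opened.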